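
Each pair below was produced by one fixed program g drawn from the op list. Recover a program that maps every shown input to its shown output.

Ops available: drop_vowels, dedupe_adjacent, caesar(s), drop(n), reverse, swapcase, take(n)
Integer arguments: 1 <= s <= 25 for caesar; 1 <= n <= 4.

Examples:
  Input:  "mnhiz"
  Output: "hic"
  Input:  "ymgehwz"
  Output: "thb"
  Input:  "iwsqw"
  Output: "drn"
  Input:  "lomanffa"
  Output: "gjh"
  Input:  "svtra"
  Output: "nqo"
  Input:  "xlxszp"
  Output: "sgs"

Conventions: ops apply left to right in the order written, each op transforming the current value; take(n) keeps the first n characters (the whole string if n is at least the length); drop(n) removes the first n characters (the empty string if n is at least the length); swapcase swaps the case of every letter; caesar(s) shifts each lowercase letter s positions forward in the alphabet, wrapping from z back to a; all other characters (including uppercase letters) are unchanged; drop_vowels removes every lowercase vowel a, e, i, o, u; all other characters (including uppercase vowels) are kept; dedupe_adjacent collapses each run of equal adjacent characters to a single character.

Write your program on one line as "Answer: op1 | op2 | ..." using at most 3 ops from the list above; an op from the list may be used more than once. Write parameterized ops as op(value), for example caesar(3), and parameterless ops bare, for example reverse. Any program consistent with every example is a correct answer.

caesar(6) | caesar(15) | take(3)

Check, running the answer program on each example:
  "mnhiz" -> "stnof" -> "hicdu" -> "hic"
  "ymgehwz" -> "esmkncf" -> "thbzcru" -> "thb"
  "iwsqw" -> "ocywc" -> "drnlr" -> "drn"
  "lomanffa" -> "rusgtllg" -> "gjhviaav" -> "gjh"
  "svtra" -> "ybzxg" -> "nqomv" -> "nqo"
  "xlxszp" -> "drdyfv" -> "sgsnuk" -> "sgs"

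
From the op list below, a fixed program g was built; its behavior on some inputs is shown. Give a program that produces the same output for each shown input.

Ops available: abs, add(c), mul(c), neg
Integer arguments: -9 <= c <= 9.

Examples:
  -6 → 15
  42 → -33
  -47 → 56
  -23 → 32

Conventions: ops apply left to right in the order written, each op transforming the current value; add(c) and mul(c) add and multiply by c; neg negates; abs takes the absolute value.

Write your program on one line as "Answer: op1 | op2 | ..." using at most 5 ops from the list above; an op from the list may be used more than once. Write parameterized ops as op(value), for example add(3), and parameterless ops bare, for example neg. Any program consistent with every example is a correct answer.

add(-7) | add(5) | add(-7) | neg

Check, running the answer program on each example:
  -6 -> -13 -> -8 -> -15 -> 15
  42 -> 35 -> 40 -> 33 -> -33
  -47 -> -54 -> -49 -> -56 -> 56
  -23 -> -30 -> -25 -> -32 -> 32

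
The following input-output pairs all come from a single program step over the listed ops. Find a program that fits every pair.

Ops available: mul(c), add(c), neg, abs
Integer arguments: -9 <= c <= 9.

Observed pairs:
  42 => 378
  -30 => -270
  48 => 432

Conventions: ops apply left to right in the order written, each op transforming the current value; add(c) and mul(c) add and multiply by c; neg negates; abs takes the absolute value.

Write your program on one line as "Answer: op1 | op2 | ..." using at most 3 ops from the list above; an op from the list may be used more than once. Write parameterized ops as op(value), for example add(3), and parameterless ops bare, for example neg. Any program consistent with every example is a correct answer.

neg | mul(9) | mul(-1)

Check, running the answer program on each example:
  42 -> -42 -> -378 -> 378
  -30 -> 30 -> 270 -> -270
  48 -> -48 -> -432 -> 432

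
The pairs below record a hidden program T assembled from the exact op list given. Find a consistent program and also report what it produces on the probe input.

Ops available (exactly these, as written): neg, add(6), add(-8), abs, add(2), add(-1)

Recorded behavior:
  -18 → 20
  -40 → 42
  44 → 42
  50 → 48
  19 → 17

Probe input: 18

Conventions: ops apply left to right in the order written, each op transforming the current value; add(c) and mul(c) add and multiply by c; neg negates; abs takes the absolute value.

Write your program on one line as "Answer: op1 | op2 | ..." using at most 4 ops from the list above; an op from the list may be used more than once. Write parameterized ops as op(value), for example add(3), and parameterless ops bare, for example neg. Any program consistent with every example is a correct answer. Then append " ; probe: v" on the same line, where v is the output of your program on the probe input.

neg | add(2) | abs ; probe: 16

Check, running the answer program on each example:
  -18 -> 18 -> 20 -> 20
  -40 -> 40 -> 42 -> 42
  44 -> -44 -> -42 -> 42
  50 -> -50 -> -48 -> 48
  19 -> -19 -> -17 -> 17
  probe: 18 -> -18 -> -16 -> 16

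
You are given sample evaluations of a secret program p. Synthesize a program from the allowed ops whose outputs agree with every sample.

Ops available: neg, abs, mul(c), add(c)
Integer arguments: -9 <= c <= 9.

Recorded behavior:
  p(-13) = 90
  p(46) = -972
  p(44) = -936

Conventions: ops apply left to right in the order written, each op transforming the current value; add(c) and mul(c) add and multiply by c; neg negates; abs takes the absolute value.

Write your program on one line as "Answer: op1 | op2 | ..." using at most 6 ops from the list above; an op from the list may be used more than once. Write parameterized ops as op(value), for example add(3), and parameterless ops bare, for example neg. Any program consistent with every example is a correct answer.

add(5) | add(3) | mul(-3) | mul(-6) | neg

Check, running the answer program on each example:
  -13 -> -8 -> -5 -> 15 -> -90 -> 90
  46 -> 51 -> 54 -> -162 -> 972 -> -972
  44 -> 49 -> 52 -> -156 -> 936 -> -936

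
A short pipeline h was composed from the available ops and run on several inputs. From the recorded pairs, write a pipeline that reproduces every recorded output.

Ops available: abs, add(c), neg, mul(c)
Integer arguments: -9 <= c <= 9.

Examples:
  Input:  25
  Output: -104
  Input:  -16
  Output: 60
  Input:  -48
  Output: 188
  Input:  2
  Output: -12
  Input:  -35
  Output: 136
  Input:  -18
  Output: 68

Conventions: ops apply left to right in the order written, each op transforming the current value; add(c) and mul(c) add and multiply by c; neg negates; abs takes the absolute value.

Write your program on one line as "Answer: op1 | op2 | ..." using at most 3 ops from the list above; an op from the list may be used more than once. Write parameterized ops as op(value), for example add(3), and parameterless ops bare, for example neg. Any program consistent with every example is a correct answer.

mul(4) | neg | add(-4)

Check, running the answer program on each example:
  25 -> 100 -> -100 -> -104
  -16 -> -64 -> 64 -> 60
  -48 -> -192 -> 192 -> 188
  2 -> 8 -> -8 -> -12
  -35 -> -140 -> 140 -> 136
  -18 -> -72 -> 72 -> 68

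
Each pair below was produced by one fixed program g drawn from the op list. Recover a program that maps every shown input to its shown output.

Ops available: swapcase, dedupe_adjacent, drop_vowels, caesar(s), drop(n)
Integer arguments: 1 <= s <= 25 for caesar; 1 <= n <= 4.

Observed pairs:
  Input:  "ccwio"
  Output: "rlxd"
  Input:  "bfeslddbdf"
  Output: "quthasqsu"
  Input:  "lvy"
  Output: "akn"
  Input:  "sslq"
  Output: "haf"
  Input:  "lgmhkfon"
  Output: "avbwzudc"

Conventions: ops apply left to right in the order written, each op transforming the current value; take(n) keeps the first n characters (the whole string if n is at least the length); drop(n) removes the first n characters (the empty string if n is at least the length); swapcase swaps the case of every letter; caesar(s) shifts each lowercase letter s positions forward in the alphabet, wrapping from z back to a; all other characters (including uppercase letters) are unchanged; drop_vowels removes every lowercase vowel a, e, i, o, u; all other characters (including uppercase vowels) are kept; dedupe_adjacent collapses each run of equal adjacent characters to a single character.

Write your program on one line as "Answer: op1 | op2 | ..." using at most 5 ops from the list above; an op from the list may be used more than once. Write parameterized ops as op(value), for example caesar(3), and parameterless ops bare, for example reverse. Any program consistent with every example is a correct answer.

caesar(3) | caesar(12) | swapcase | dedupe_adjacent | swapcase

Check, running the answer program on each example:
  "ccwio" -> "ffzlr" -> "rrlxd" -> "RRLXD" -> "RLXD" -> "rlxd"
  "bfeslddbdf" -> "eihvoggegi" -> "quthassqsu" -> "QUTHASSQSU" -> "QUTHASQSU" -> "quthasqsu"
  "lvy" -> "oyb" -> "akn" -> "AKN" -> "AKN" -> "akn"
  "sslq" -> "vvot" -> "hhaf" -> "HHAF" -> "HAF" -> "haf"
  "lgmhkfon" -> "ojpknirq" -> "avbwzudc" -> "AVBWZUDC" -> "AVBWZUDC" -> "avbwzudc"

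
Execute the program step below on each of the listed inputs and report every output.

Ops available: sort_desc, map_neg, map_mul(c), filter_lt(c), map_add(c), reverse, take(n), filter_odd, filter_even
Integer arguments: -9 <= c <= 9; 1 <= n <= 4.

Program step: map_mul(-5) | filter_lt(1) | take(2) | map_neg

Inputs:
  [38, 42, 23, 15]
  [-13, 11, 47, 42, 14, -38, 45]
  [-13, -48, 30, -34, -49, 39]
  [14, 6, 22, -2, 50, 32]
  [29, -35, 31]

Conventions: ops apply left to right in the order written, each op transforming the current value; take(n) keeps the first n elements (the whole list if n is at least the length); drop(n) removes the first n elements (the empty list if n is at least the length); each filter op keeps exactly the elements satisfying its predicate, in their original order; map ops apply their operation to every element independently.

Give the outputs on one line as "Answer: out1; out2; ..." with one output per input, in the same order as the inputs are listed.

[190, 210]; [55, 235]; [150, 195]; [70, 30]; [145, 155]

Execution, op by op:
  [38, 42, 23, 15] -> [-190, -210, -115, -75] -> [-190, -210, -115, -75] -> [-190, -210] -> [190, 210]
  [-13, 11, 47, 42, 14, -38, 45] -> [65, -55, -235, -210, -70, 190, -225] -> [-55, -235, -210, -70, -225] -> [-55, -235] -> [55, 235]
  [-13, -48, 30, -34, -49, 39] -> [65, 240, -150, 170, 245, -195] -> [-150, -195] -> [-150, -195] -> [150, 195]
  [14, 6, 22, -2, 50, 32] -> [-70, -30, -110, 10, -250, -160] -> [-70, -30, -110, -250, -160] -> [-70, -30] -> [70, 30]
  [29, -35, 31] -> [-145, 175, -155] -> [-145, -155] -> [-145, -155] -> [145, 155]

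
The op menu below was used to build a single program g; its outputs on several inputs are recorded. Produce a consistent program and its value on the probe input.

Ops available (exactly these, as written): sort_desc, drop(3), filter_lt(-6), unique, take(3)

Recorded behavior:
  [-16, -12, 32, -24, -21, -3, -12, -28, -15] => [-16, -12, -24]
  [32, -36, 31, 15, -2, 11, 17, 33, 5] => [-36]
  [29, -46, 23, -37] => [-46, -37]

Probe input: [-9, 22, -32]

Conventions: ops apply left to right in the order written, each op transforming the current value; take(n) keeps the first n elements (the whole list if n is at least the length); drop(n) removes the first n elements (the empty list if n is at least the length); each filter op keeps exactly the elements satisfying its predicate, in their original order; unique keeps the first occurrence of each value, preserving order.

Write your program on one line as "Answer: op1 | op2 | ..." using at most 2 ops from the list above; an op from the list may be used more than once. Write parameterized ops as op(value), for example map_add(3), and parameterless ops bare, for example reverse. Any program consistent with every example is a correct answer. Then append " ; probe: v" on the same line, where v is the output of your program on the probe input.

filter_lt(-6) | take(3) ; probe: [-9, -32]

Check, running the answer program on each example:
  [-16, -12, 32, -24, -21, -3, -12, -28, -15] -> [-16, -12, -24, -21, -12, -28, -15] -> [-16, -12, -24]
  [32, -36, 31, 15, -2, 11, 17, 33, 5] -> [-36] -> [-36]
  [29, -46, 23, -37] -> [-46, -37] -> [-46, -37]
  probe: [-9, 22, -32] -> [-9, -32] -> [-9, -32]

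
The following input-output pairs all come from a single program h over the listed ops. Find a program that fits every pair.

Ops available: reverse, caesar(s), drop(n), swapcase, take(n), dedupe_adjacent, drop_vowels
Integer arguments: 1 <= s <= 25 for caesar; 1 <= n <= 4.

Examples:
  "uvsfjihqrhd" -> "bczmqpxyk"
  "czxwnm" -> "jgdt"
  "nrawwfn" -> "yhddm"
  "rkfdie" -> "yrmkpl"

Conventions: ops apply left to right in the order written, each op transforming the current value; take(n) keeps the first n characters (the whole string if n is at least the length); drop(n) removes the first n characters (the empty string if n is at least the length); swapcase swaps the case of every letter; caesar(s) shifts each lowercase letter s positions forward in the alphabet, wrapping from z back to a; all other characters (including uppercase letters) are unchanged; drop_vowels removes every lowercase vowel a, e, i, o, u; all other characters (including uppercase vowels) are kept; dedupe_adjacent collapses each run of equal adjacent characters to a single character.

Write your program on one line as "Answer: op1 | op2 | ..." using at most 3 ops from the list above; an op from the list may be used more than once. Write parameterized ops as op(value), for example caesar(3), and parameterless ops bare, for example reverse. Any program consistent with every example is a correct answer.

caesar(7) | drop_vowels

Check, running the answer program on each example:
  "uvsfjihqrhd" -> "bczmqpoxyok" -> "bczmqpxyk"
  "czxwnm" -> "jgedut" -> "jgdt"
  "nrawwfn" -> "uyhddmu" -> "yhddm"
  "rkfdie" -> "yrmkpl" -> "yrmkpl"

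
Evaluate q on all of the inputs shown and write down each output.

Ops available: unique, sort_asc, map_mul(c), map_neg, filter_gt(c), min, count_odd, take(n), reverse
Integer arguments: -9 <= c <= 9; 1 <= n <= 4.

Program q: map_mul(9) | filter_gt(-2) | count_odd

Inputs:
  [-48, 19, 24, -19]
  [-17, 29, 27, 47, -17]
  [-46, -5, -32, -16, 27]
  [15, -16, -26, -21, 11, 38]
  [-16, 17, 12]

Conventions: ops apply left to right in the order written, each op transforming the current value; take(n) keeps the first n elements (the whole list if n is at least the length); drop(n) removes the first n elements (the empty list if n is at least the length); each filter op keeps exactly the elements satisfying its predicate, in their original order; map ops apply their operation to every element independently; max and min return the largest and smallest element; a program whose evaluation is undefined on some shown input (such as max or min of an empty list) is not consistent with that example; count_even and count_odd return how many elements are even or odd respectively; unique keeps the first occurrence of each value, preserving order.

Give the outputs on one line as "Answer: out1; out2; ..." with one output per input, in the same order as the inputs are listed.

1; 3; 1; 2; 1

Execution, op by op:
  [-48, 19, 24, -19] -> [-432, 171, 216, -171] -> [171, 216] -> 1
  [-17, 29, 27, 47, -17] -> [-153, 261, 243, 423, -153] -> [261, 243, 423] -> 3
  [-46, -5, -32, -16, 27] -> [-414, -45, -288, -144, 243] -> [243] -> 1
  [15, -16, -26, -21, 11, 38] -> [135, -144, -234, -189, 99, 342] -> [135, 99, 342] -> 2
  [-16, 17, 12] -> [-144, 153, 108] -> [153, 108] -> 1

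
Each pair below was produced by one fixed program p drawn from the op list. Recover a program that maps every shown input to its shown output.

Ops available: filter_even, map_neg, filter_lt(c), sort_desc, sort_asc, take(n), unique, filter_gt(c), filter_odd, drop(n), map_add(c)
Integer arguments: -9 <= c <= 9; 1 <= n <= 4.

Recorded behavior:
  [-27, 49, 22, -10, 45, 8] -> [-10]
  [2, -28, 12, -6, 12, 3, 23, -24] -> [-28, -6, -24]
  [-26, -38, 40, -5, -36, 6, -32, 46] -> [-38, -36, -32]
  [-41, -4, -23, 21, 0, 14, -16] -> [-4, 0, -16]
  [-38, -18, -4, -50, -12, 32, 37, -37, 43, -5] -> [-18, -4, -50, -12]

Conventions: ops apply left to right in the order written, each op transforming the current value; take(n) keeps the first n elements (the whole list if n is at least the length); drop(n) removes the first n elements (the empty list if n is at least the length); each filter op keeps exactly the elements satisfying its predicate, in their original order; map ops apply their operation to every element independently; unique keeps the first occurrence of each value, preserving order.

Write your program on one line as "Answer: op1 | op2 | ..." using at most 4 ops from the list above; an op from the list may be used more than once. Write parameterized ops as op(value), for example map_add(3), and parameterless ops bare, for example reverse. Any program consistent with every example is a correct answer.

drop(1) | filter_lt(4) | take(4) | filter_even

Check, running the answer program on each example:
  [-27, 49, 22, -10, 45, 8] -> [49, 22, -10, 45, 8] -> [-10] -> [-10] -> [-10]
  [2, -28, 12, -6, 12, 3, 23, -24] -> [-28, 12, -6, 12, 3, 23, -24] -> [-28, -6, 3, -24] -> [-28, -6, 3, -24] -> [-28, -6, -24]
  [-26, -38, 40, -5, -36, 6, -32, 46] -> [-38, 40, -5, -36, 6, -32, 46] -> [-38, -5, -36, -32] -> [-38, -5, -36, -32] -> [-38, -36, -32]
  [-41, -4, -23, 21, 0, 14, -16] -> [-4, -23, 21, 0, 14, -16] -> [-4, -23, 0, -16] -> [-4, -23, 0, -16] -> [-4, 0, -16]
  [-38, -18, -4, -50, -12, 32, 37, -37, 43, -5] -> [-18, -4, -50, -12, 32, 37, -37, 43, -5] -> [-18, -4, -50, -12, -37, -5] -> [-18, -4, -50, -12] -> [-18, -4, -50, -12]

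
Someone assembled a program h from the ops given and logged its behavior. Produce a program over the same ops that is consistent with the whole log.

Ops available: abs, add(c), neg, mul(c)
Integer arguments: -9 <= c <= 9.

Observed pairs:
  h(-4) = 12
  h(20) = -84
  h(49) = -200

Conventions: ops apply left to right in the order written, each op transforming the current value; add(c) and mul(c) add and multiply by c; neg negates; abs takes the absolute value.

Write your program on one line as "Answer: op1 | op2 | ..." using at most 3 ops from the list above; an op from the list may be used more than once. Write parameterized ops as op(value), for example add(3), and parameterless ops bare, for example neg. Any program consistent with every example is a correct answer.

mul(-4) | add(-6) | add(2)

Check, running the answer program on each example:
  -4 -> 16 -> 10 -> 12
  20 -> -80 -> -86 -> -84
  49 -> -196 -> -202 -> -200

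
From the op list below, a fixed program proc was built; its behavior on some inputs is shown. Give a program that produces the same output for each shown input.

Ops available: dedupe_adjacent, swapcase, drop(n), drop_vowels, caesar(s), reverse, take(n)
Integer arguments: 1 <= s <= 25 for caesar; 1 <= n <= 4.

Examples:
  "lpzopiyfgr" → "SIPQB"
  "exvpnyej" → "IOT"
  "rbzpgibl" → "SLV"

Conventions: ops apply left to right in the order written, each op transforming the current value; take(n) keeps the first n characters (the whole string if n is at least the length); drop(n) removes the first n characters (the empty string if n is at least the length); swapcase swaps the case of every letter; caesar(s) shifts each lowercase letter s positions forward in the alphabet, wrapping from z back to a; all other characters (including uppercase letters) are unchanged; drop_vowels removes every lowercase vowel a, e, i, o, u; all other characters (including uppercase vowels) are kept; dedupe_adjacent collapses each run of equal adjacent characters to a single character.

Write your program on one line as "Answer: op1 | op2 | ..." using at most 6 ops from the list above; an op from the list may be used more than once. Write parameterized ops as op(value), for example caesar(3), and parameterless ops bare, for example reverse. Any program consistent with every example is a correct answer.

caesar(11) | drop(4) | caesar(25) | drop(1) | swapcase

Check, running the answer program on each example:
  "lpzopiyfgr" -> "wakzatjqrc" -> "atjqrc" -> "zsipqb" -> "sipqb" -> "SIPQB"
  "exvpnyej" -> "pigayjpu" -> "yjpu" -> "xiot" -> "iot" -> "IOT"
  "rbzpgibl" -> "cmkartmw" -> "rtmw" -> "qslv" -> "slv" -> "SLV"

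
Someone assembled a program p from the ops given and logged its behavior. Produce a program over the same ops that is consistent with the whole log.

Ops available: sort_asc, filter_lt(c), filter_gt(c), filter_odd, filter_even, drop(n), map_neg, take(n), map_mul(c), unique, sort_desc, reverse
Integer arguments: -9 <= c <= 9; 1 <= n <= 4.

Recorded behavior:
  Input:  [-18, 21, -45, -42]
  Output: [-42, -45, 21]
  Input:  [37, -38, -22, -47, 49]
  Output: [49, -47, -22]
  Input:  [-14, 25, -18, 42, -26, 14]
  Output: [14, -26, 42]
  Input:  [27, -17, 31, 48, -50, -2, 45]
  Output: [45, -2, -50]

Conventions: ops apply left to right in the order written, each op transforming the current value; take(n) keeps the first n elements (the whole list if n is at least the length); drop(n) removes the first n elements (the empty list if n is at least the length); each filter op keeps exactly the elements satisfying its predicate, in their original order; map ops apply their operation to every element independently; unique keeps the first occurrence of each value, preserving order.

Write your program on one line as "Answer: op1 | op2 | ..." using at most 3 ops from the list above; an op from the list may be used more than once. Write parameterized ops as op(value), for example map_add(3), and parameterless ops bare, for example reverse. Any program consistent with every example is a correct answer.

drop(1) | reverse | take(3)

Check, running the answer program on each example:
  [-18, 21, -45, -42] -> [21, -45, -42] -> [-42, -45, 21] -> [-42, -45, 21]
  [37, -38, -22, -47, 49] -> [-38, -22, -47, 49] -> [49, -47, -22, -38] -> [49, -47, -22]
  [-14, 25, -18, 42, -26, 14] -> [25, -18, 42, -26, 14] -> [14, -26, 42, -18, 25] -> [14, -26, 42]
  [27, -17, 31, 48, -50, -2, 45] -> [-17, 31, 48, -50, -2, 45] -> [45, -2, -50, 48, 31, -17] -> [45, -2, -50]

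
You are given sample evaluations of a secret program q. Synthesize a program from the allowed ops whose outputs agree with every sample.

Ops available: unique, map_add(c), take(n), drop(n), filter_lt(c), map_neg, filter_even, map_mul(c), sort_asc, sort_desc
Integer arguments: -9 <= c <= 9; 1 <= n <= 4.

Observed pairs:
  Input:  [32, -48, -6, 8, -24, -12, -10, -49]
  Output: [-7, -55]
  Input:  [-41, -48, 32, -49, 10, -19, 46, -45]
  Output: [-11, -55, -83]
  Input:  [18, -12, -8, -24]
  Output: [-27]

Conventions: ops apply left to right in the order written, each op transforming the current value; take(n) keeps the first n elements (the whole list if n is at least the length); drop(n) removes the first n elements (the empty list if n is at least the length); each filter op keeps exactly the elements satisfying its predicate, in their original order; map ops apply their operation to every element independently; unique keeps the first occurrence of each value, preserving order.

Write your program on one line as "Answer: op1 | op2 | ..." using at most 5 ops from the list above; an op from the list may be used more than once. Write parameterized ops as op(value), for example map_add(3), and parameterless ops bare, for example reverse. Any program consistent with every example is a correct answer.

sort_asc | map_mul(-2) | map_add(1) | map_add(8) | filter_lt(9)

Check, running the answer program on each example:
  [32, -48, -6, 8, -24, -12, -10, -49] -> [-49, -48, -24, -12, -10, -6, 8, 32] -> [98, 96, 48, 24, 20, 12, -16, -64] -> [99, 97, 49, 25, 21, 13, -15, -63] -> [107, 105, 57, 33, 29, 21, -7, -55] -> [-7, -55]
  [-41, -48, 32, -49, 10, -19, 46, -45] -> [-49, -48, -45, -41, -19, 10, 32, 46] -> [98, 96, 90, 82, 38, -20, -64, -92] -> [99, 97, 91, 83, 39, -19, -63, -91] -> [107, 105, 99, 91, 47, -11, -55, -83] -> [-11, -55, -83]
  [18, -12, -8, -24] -> [-24, -12, -8, 18] -> [48, 24, 16, -36] -> [49, 25, 17, -35] -> [57, 33, 25, -27] -> [-27]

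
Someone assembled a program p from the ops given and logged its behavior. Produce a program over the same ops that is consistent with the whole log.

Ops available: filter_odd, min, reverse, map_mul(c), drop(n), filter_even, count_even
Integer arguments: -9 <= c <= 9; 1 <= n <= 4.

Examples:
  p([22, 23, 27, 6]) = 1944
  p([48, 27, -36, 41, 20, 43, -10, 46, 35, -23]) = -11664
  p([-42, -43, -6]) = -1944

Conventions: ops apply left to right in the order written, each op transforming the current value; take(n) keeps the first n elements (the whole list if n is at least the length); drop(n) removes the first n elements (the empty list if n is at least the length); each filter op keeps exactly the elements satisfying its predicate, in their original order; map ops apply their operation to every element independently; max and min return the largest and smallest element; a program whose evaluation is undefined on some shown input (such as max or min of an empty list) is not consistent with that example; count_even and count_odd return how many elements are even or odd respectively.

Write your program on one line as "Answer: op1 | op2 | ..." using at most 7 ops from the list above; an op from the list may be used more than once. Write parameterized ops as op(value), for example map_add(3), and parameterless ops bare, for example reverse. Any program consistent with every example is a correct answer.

map_mul(9) | drop(2) | map_mul(9) | reverse | map_mul(4) | min

Check, running the answer program on each example:
  [22, 23, 27, 6] -> [198, 207, 243, 54] -> [243, 54] -> [2187, 486] -> [486, 2187] -> [1944, 8748] -> 1944
  [48, 27, -36, 41, 20, 43, -10, 46, 35, -23] -> [432, 243, -324, 369, 180, 387, -90, 414, 315, -207] -> [-324, 369, 180, 387, -90, 414, 315, -207] -> [-2916, 3321, 1620, 3483, -810, 3726, 2835, -1863] -> [-1863, 2835, 3726, -810, 3483, 1620, 3321, -2916] -> [-7452, 11340, 14904, -3240, 13932, 6480, 13284, -11664] -> -11664
  [-42, -43, -6] -> [-378, -387, -54] -> [-54] -> [-486] -> [-486] -> [-1944] -> -1944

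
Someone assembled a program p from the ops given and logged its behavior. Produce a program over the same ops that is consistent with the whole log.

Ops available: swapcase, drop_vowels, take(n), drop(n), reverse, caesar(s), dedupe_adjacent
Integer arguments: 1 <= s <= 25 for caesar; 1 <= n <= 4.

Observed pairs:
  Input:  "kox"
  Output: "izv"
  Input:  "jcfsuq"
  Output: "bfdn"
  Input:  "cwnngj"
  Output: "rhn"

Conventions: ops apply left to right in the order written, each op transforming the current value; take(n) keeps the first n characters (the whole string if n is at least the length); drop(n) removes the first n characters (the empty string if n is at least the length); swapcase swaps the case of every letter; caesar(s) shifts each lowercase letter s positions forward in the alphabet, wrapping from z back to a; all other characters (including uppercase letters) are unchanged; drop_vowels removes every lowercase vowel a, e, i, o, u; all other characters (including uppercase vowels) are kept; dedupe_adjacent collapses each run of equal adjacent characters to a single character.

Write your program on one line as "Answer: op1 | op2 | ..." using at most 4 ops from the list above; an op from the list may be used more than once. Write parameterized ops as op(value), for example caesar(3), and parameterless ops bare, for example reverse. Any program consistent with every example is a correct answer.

caesar(21) | drop_vowels | reverse | caesar(16)

Check, running the answer program on each example:
  "kox" -> "fjs" -> "fjs" -> "sjf" -> "izv"
  "jcfsuq" -> "exanpl" -> "xnpl" -> "lpnx" -> "bfdn"
  "cwnngj" -> "xriibe" -> "xrb" -> "brx" -> "rhn"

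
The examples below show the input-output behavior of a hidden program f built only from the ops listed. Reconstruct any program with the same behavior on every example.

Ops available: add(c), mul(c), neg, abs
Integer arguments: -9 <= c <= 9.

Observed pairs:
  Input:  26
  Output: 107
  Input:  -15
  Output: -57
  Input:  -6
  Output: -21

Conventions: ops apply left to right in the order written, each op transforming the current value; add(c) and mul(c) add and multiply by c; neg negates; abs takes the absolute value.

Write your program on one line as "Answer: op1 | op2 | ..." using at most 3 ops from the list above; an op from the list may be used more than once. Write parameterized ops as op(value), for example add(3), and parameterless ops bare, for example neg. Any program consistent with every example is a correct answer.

mul(-4) | add(-3) | neg

Check, running the answer program on each example:
  26 -> -104 -> -107 -> 107
  -15 -> 60 -> 57 -> -57
  -6 -> 24 -> 21 -> -21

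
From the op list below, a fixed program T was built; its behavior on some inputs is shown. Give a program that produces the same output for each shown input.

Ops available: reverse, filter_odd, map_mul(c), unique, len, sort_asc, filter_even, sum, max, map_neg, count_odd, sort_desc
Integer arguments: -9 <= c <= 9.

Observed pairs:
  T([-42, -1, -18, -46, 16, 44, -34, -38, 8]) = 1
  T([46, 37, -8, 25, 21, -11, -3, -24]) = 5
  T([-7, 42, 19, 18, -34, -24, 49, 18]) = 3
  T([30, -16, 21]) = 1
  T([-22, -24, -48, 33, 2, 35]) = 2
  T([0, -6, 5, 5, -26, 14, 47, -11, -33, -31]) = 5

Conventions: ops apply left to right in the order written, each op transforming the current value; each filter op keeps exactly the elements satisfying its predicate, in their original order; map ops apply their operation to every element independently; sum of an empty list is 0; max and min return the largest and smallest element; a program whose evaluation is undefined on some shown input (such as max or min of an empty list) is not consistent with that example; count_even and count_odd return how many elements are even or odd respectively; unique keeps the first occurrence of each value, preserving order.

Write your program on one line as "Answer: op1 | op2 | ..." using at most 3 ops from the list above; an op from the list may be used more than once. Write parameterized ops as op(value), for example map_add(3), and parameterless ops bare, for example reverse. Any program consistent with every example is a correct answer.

unique | sort_desc | count_odd

Check, running the answer program on each example:
  [-42, -1, -18, -46, 16, 44, -34, -38, 8] -> [-42, -1, -18, -46, 16, 44, -34, -38, 8] -> [44, 16, 8, -1, -18, -34, -38, -42, -46] -> 1
  [46, 37, -8, 25, 21, -11, -3, -24] -> [46, 37, -8, 25, 21, -11, -3, -24] -> [46, 37, 25, 21, -3, -8, -11, -24] -> 5
  [-7, 42, 19, 18, -34, -24, 49, 18] -> [-7, 42, 19, 18, -34, -24, 49] -> [49, 42, 19, 18, -7, -24, -34] -> 3
  [30, -16, 21] -> [30, -16, 21] -> [30, 21, -16] -> 1
  [-22, -24, -48, 33, 2, 35] -> [-22, -24, -48, 33, 2, 35] -> [35, 33, 2, -22, -24, -48] -> 2
  [0, -6, 5, 5, -26, 14, 47, -11, -33, -31] -> [0, -6, 5, -26, 14, 47, -11, -33, -31] -> [47, 14, 5, 0, -6, -11, -26, -31, -33] -> 5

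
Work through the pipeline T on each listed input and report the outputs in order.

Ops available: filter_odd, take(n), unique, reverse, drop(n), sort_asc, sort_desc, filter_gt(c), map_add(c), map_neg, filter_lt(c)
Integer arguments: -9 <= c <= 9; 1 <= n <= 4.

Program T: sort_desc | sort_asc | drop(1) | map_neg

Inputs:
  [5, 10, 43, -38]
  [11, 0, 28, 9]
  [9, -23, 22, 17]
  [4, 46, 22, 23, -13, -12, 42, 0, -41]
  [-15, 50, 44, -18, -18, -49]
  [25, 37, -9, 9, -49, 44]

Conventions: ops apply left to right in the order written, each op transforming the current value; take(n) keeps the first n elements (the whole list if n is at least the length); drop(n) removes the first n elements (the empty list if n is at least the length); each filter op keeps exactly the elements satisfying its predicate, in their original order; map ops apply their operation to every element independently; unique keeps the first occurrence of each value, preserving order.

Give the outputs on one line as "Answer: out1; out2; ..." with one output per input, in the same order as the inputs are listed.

Execution, op by op:
  [5, 10, 43, -38] -> [43, 10, 5, -38] -> [-38, 5, 10, 43] -> [5, 10, 43] -> [-5, -10, -43]
  [11, 0, 28, 9] -> [28, 11, 9, 0] -> [0, 9, 11, 28] -> [9, 11, 28] -> [-9, -11, -28]
  [9, -23, 22, 17] -> [22, 17, 9, -23] -> [-23, 9, 17, 22] -> [9, 17, 22] -> [-9, -17, -22]
  [4, 46, 22, 23, -13, -12, 42, 0, -41] -> [46, 42, 23, 22, 4, 0, -12, -13, -41] -> [-41, -13, -12, 0, 4, 22, 23, 42, 46] -> [-13, -12, 0, 4, 22, 23, 42, 46] -> [13, 12, 0, -4, -22, -23, -42, -46]
  [-15, 50, 44, -18, -18, -49] -> [50, 44, -15, -18, -18, -49] -> [-49, -18, -18, -15, 44, 50] -> [-18, -18, -15, 44, 50] -> [18, 18, 15, -44, -50]
  [25, 37, -9, 9, -49, 44] -> [44, 37, 25, 9, -9, -49] -> [-49, -9, 9, 25, 37, 44] -> [-9, 9, 25, 37, 44] -> [9, -9, -25, -37, -44]

[-5, -10, -43]; [-9, -11, -28]; [-9, -17, -22]; [13, 12, 0, -4, -22, -23, -42, -46]; [18, 18, 15, -44, -50]; [9, -9, -25, -37, -44]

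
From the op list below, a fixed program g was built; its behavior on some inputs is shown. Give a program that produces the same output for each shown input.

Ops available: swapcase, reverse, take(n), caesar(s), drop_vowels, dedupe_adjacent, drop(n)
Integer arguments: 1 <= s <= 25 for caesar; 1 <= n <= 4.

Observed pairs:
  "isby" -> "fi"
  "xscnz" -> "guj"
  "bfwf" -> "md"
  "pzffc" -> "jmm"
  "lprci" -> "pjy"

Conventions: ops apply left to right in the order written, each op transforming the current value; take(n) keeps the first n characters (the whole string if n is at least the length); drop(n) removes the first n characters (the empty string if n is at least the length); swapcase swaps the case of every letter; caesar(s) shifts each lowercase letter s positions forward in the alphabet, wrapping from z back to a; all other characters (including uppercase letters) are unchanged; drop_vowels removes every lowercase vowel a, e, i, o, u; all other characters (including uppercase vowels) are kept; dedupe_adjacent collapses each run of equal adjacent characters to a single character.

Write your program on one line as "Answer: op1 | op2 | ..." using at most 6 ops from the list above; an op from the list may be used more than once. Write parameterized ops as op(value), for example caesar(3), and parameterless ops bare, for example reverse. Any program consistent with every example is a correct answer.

caesar(7) | swapcase | drop(2) | swapcase | reverse

Check, running the answer program on each example:
  "isby" -> "pzif" -> "PZIF" -> "IF" -> "if" -> "fi"
  "xscnz" -> "ezjug" -> "EZJUG" -> "JUG" -> "jug" -> "guj"
  "bfwf" -> "imdm" -> "IMDM" -> "DM" -> "dm" -> "md"
  "pzffc" -> "wgmmj" -> "WGMMJ" -> "MMJ" -> "mmj" -> "jmm"
  "lprci" -> "swyjp" -> "SWYJP" -> "YJP" -> "yjp" -> "pjy"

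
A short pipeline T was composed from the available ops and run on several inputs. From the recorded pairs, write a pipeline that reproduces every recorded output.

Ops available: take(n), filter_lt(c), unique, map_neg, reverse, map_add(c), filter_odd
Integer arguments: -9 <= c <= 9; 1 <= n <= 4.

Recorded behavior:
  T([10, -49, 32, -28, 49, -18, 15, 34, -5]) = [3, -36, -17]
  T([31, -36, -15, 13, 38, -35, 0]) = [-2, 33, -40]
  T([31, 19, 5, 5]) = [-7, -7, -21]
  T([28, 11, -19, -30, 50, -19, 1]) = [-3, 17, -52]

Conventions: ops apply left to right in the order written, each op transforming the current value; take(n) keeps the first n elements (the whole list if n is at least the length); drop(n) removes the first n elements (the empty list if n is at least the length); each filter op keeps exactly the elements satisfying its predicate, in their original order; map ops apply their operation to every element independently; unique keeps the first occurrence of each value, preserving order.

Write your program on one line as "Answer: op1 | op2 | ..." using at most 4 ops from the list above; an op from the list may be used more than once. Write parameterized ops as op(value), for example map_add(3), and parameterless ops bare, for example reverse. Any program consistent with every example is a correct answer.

reverse | map_neg | take(3) | map_add(-2)

Check, running the answer program on each example:
  [10, -49, 32, -28, 49, -18, 15, 34, -5] -> [-5, 34, 15, -18, 49, -28, 32, -49, 10] -> [5, -34, -15, 18, -49, 28, -32, 49, -10] -> [5, -34, -15] -> [3, -36, -17]
  [31, -36, -15, 13, 38, -35, 0] -> [0, -35, 38, 13, -15, -36, 31] -> [0, 35, -38, -13, 15, 36, -31] -> [0, 35, -38] -> [-2, 33, -40]
  [31, 19, 5, 5] -> [5, 5, 19, 31] -> [-5, -5, -19, -31] -> [-5, -5, -19] -> [-7, -7, -21]
  [28, 11, -19, -30, 50, -19, 1] -> [1, -19, 50, -30, -19, 11, 28] -> [-1, 19, -50, 30, 19, -11, -28] -> [-1, 19, -50] -> [-3, 17, -52]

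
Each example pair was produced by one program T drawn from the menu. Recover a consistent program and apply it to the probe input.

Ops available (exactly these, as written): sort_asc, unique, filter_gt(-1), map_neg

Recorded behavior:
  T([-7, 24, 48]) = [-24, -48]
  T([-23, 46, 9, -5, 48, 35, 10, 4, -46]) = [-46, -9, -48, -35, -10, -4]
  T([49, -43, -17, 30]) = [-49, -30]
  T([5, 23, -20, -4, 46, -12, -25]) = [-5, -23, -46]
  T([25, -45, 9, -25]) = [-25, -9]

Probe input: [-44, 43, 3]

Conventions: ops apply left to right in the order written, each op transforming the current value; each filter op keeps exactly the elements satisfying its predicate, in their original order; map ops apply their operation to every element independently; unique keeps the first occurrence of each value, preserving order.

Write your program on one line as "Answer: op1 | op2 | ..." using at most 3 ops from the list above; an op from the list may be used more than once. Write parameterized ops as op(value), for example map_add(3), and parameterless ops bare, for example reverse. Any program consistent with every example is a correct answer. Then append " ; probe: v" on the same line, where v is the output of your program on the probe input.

filter_gt(-1) | map_neg ; probe: [-43, -3]

Check, running the answer program on each example:
  [-7, 24, 48] -> [24, 48] -> [-24, -48]
  [-23, 46, 9, -5, 48, 35, 10, 4, -46] -> [46, 9, 48, 35, 10, 4] -> [-46, -9, -48, -35, -10, -4]
  [49, -43, -17, 30] -> [49, 30] -> [-49, -30]
  [5, 23, -20, -4, 46, -12, -25] -> [5, 23, 46] -> [-5, -23, -46]
  [25, -45, 9, -25] -> [25, 9] -> [-25, -9]
  probe: [-44, 43, 3] -> [43, 3] -> [-43, -3]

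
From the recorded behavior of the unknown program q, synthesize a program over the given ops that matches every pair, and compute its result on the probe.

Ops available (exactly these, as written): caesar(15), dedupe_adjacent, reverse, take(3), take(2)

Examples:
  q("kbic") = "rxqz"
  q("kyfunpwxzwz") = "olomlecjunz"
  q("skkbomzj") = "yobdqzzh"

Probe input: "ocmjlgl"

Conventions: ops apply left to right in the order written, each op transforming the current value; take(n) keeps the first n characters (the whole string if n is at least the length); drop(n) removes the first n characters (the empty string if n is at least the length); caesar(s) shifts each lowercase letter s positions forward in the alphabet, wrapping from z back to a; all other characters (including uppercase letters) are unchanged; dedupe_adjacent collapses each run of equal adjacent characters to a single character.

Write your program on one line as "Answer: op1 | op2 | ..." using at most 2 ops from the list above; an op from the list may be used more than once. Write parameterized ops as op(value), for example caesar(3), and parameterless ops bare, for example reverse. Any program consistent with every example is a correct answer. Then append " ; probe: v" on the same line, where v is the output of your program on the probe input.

caesar(15) | reverse ; probe: "avaybrd"

Check, running the answer program on each example:
  "kbic" -> "zqxr" -> "rxqz"
  "kyfunpwxzwz" -> "znujcelmolo" -> "olomlecjunz"
  "skkbomzj" -> "hzzqdboy" -> "yobdqzzh"
  probe: "ocmjlgl" -> "drbyava" -> "avaybrd"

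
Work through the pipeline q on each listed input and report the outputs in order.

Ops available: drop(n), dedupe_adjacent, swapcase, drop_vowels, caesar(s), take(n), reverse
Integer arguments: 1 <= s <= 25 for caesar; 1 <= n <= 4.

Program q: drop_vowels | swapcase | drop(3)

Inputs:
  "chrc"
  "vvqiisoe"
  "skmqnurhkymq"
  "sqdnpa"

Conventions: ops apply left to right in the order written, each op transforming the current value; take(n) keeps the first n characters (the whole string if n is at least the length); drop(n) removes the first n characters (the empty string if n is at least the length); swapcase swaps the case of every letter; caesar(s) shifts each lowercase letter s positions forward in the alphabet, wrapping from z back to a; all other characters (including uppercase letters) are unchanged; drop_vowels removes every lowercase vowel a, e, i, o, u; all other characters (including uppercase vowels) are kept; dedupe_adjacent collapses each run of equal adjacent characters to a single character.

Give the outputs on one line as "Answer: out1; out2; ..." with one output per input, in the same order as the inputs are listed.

Execution, op by op:
  "chrc" -> "chrc" -> "CHRC" -> "C"
  "vvqiisoe" -> "vvqs" -> "VVQS" -> "S"
  "skmqnurhkymq" -> "skmqnrhkymq" -> "SKMQNRHKYMQ" -> "QNRHKYMQ"
  "sqdnpa" -> "sqdnp" -> "SQDNP" -> "NP"

"C"; "S"; "QNRHKYMQ"; "NP"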